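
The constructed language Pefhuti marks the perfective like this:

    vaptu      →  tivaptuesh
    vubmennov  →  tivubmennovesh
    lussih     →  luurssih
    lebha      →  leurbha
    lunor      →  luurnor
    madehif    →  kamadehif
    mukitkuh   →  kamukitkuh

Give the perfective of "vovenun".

lussih and mukitkuh both end in -h yet inflect differently (luurssih, kamukitkuh), so the final letter is not what conditions the rule; the first letter is.
"vovenun" begins with v-. The stems beginning with v- (vaptu → tivaptuesh, vubmennov → tivubmennovesh) add ti- … -esh around the stem.
So vovenun → tivovenunesh.

tivovenunesh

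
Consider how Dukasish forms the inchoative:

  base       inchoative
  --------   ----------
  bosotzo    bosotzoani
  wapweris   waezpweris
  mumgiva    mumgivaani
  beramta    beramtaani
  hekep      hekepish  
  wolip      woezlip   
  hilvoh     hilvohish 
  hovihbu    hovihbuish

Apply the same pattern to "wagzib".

wolip and hekep both end in -p yet inflect differently (woezlip, hekepish), so the final letter is not what conditions the rule; the first letter is.
"wagzib" begins with w-. The stems beginning with w- (wapweris → waezpweris, wolip → woezlip) insert -ez- after the first vowel.
The other patterns: stems beginning with h- add -ish; stems beginning with b- or m- add -ani.
So wagzib → waezgzib.

waezgzib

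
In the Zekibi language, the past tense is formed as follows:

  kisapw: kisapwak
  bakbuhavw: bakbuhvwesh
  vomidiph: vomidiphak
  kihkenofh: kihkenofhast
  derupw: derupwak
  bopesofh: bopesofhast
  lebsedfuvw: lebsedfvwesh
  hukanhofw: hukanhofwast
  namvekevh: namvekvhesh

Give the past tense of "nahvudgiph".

nahvudgiphak

namvekevh and kihkenofh both end in -h yet inflect differently (namvekvhesh, kihkenofhast), so the final letter is not what conditions the rule; the second-to-last letter is.
"nahvudgiph" has second-to-last letter 'p'. The stems whose second-to-last letter is 'p' (derupw → derupwak, vomidiph → vomidiphak, kisapw → kisapwak) add -ak.
So nahvudgiph → nahvudgiphak.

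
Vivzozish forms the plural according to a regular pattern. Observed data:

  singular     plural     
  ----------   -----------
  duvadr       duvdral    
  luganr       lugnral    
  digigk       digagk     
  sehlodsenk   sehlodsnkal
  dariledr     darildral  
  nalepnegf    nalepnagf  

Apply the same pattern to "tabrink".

tabrnkal

digigk and sehlodsenk both end in -k yet inflect differently (digagk, sehlodsnkal), so the final letter is not what conditions the rule; the second-to-last letter is.
"tabrink" has second-to-last letter 'n'. The stems whose second-to-last letter is 'n' (sehlodsenk → sehlodsnkal, luganr → lugnral) delete the last vowel and add -al.
The other pattern: stems whose second-to-last letter is 'g' change the last vowel to 'a'.
So tabrink → tabrnkal.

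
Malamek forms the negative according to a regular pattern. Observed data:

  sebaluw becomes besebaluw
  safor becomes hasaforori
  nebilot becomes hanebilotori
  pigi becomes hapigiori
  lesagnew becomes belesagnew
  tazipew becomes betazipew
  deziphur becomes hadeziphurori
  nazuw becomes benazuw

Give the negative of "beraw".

sebaluw and deziphur both have last vowel 'u' yet inflect differently (besebaluw, hadeziphurori), so the last vowel is not what conditions the rule; the final letter is.
"beraw" ends in -w. The stems ending in -w (tazipew → betazipew, sebaluw → besebaluw, nazuw → benazuw) add the prefix be-.
The other pattern: stems ending in -i, -r or -t add ha- … -ori around the stem.
So beraw → beberaw.

beberaw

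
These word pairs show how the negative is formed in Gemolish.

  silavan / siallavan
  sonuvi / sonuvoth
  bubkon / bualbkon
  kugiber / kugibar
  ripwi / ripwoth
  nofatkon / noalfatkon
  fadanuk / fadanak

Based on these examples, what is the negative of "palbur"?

silavan and sonuvi both begin with s- yet inflect differently (siallavan, sonuvoth), so the first letter is not what conditions the rule; the final letter is.
"palbur" ends in -r. The one such stem in the data (kugiber → kugibar) changes the last vowel to 'a' (as does fadanuk), so the same rule applies.
So palbur → palbar.

palbar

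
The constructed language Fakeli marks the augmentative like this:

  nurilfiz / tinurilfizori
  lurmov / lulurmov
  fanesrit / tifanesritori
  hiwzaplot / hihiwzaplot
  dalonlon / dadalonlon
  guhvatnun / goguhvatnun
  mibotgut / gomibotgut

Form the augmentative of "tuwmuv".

gotuwmuv

"tuwmuv" has last vowel 'u'. The stems whose last vowel is 'u' (mibotgut → gomibotgut, guhvatnun → goguhvatnun) add the prefix go-.
The other patterns: stems whose last vowel is 'i' add ti- … -ori around the stem; stems whose last vowel is 'o' repeat the first consonant+vowel as a prefix.
So tuwmuv → gotuwmuv.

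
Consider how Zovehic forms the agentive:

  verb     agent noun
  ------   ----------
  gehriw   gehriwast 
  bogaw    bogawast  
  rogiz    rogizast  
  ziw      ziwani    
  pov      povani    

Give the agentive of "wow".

gehriw and ziw both end in -w yet inflect differently (gehriwast, ziwani), so the final letter is not what conditions the rule; the number of vowels is.
"wow" has 1 vowel. The stems with 1 vowel (ziw → ziwani, pov → povani) add -ani.
So wow → wowani.

wowani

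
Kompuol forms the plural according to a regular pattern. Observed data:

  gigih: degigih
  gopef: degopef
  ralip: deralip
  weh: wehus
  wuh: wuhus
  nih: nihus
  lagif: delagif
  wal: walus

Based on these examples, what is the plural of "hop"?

hopus

"hop" has 1 vowel. The stems with 1 vowel (weh → wehus, nih → nihus, wuh → wuhus) add -us.
So hop → hopus.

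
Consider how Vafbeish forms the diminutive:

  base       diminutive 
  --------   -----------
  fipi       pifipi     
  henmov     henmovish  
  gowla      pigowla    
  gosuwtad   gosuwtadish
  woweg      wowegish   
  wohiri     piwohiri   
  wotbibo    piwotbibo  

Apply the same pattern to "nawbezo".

"nawbezo" ends in a vowel. The stems ending in a vowel (fipi → pifipi, wotbibo → piwotbibo, wohiri → piwohiri) add the prefix pi-.
The other pattern: stems ending in a consonant add -ish.
So nawbezo → pinawbezo.

pinawbezo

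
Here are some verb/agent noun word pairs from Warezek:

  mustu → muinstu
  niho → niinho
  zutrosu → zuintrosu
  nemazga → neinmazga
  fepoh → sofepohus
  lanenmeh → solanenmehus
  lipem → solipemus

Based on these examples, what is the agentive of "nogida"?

"nogida" ends in a vowel. The stems ending in a vowel (mustu → muinstu, niho → niinho, zutrosu → zuintrosu) insert -in- after the first vowel.
The other pattern: stems ending in a consonant add so- … -us around the stem.
So nogida → noingida.

noingida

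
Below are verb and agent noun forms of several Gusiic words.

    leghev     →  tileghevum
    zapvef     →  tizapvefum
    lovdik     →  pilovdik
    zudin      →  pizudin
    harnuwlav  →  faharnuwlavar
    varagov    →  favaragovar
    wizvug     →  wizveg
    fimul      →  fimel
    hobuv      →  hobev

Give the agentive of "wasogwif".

piwasogwif

leghev and harnuwlav both end in -v yet inflect differently (tileghevum, faharnuwlavar), so the final letter is not what conditions the rule; the last vowel is.
"wasogwif" has last vowel 'i'. The stems whose last vowel is 'i' (lovdik → pilovdik, zudin → pizudin) add the prefix pi-.
So wasogwif → piwasogwif.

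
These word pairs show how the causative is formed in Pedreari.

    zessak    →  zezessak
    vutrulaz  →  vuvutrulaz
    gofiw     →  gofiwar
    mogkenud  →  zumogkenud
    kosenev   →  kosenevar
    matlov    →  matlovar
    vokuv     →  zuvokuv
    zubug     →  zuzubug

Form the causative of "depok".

"depok" has last vowel 'o'. The one such stem in the data (matlov → matlovar) adds -ar, so the same rule applies.
The other patterns: stems whose last vowel is 'a' repeat the first consonant+vowel as a prefix; stems whose last vowel is 'u' add the prefix zu-.
So depok → depokar.

depokar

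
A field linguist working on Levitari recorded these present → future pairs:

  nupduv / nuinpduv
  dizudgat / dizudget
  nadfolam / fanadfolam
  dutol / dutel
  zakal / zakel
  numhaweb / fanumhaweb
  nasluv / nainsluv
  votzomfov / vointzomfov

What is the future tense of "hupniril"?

hupnirel

"hupniril" ends in -l. The stems ending in -l (zakal → zakel, dutol → dutel) change the last vowel to 'e'.
The other patterns: stems ending in -v insert -in- after the first vowel; stems ending in -b or -m add the prefix fa-.
So hupniril → hupnirel.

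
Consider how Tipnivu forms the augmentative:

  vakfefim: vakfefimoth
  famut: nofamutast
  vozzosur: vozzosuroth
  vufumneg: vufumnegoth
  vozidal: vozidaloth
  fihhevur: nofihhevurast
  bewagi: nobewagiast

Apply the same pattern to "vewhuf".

vozzosur and fihhevur both end in -r yet inflect differently (vozzosuroth, nofihhevurast), so the final letter is not what conditions the rule; the first letter is.
"vewhuf" begins with v-. The stems beginning with v- (vakfefim → vakfefimoth, vozzosur → vozzosuroth, vufumneg → vufumnegoth) add -oth.
So vewhuf → vewhufoth.

vewhufoth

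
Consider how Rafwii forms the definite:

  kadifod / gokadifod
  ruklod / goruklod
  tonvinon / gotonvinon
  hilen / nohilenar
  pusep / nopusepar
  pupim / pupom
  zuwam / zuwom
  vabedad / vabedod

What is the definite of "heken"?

nohekenar

tonvinon and hilen both end in -n yet inflect differently (gotonvinon, nohilenar), so the final letter is not what conditions the rule; the last vowel is.
"heken" has last vowel 'e'. The stems whose last vowel is 'e' (hilen → nohilenar, pusep → nopusepar) add no- … -ar around the stem.
So heken → nohekenar.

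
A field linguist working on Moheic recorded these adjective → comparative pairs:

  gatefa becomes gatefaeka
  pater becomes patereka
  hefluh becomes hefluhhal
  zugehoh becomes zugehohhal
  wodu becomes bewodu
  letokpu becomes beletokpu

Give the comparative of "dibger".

dibgereka

"dibger" ends in -r. The one such stem in the data (pater → patereka) adds -eka, so the same rule applies.
So dibger → dibgereka.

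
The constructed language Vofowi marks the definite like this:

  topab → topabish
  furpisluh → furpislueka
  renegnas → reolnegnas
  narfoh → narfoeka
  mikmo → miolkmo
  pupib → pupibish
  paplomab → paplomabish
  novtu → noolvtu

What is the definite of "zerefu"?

furpisluh and novtu both have last vowel 'u' yet inflect differently (furpislueka, noolvtu), so the last vowel is not what conditions the rule; the final letter is.
"zerefu" ends in -u. The one such stem in the data (novtu → noolvtu) inserts -ol- after the first vowel (as do renegnas, mikmo), so the same rule applies.
The other patterns: stems ending in -b add -ish; stems ending in -h drop the final letter and add -eka.
So zerefu → zeolrefu.

zeolrefu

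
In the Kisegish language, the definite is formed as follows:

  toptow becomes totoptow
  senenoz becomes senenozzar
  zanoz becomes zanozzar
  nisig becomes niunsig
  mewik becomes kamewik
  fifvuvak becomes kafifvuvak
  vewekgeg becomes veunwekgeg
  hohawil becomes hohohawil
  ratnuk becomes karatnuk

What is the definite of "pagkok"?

"pagkok" ends in -k. The stems ending in -k (fifvuvak → kafifvuvak, mewik → kamewik, ratnuk → karatnuk) add the prefix ka-.
The other patterns: stems ending in -g insert -un- after the first vowel; stems ending in -z double the final consonant and add -ar; stems ending in -l or -w repeat the first consonant+vowel as a prefix.
So pagkok → kapagkok.

kapagkok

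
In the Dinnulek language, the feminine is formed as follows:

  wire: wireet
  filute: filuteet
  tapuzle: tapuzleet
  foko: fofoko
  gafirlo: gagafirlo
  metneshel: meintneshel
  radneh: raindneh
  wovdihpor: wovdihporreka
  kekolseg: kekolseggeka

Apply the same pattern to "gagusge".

wire and metneshel both have last vowel 'e' yet inflect differently (wireet, meintneshel), so the last vowel is not what conditions the rule; the final letter is.
"gagusge" ends in -e. The stems ending in -e (wire → wireet, filute → filuteet, tapuzle → tapuzleet) add -et.
So gagusge → gagusgeet.

gagusgeet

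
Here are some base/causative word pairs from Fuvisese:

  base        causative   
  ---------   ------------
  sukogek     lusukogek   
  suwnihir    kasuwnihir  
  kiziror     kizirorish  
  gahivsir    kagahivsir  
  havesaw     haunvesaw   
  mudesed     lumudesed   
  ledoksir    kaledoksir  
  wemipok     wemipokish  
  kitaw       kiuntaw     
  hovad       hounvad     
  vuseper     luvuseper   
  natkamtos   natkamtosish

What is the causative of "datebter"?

wemipok and sukogek both end in -k yet inflect differently (wemipokish, lusukogek), so the final letter is not what conditions the rule; the last vowel is.
"datebter" has last vowel 'e'. The stems whose last vowel is 'e' (sukogek → lusukogek, vuseper → luvuseper, mudesed → lumudesed) add the prefix lu-.
So datebter → ludatebter.

ludatebter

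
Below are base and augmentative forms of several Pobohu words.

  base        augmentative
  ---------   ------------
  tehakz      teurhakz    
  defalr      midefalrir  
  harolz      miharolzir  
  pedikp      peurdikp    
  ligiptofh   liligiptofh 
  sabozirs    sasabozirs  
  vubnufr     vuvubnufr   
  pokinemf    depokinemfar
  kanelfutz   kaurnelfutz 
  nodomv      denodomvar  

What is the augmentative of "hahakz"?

haurhakz

"hahakz" has second-to-last letter 'k'. The stems whose second-to-last letter is 'k' (tehakz → teurhakz, pedikp → peurdikp) insert -ur- after the first vowel.
So hahakz → haurhakz.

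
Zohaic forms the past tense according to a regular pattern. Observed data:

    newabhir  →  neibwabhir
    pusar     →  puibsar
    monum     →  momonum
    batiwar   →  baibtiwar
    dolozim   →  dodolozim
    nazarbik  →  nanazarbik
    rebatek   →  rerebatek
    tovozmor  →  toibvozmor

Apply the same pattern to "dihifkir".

newabhir and nazarbik both have last vowel 'i' yet inflect differently (neibwabhir, nanazarbik), so the last vowel is not what conditions the rule; the final letter is.
"dihifkir" ends in -r. The stems ending in -r (pusar → puibsar, newabhir → neibwabhir, tovozmor → toibvozmor) insert -ib- after the first vowel.
The other pattern: stems ending in -k or -m repeat the first consonant+vowel as a prefix.
So dihifkir → diibhifkir.

diibhifkir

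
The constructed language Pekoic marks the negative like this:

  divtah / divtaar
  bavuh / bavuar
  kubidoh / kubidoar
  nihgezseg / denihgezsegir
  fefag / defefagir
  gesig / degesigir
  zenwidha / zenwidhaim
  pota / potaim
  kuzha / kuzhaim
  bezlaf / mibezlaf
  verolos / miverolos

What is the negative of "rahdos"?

mirahdos

divtah and fefag both have last vowel 'a' yet inflect differently (divtaar, defefagir), so the last vowel is not what conditions the rule; the final letter is.
"rahdos" ends in -s. The one such stem in the data (verolos → miverolos) adds the prefix mi-, so the same rule applies.
The other patterns: stems ending in -h drop the final letter and add -ar; stems ending in -g add de- … -ir around the stem; stems ending in -a add -im.
So rahdos → mirahdos.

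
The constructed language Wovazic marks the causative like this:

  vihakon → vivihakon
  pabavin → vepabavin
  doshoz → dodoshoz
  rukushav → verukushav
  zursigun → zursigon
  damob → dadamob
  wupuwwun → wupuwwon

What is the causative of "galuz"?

galoz

wupuwwun and vihakon both end in -n yet inflect differently (wupuwwon, vivihakon), so the final letter is not what conditions the rule; the last vowel is.
"galuz" has last vowel 'u'. The stems whose last vowel is 'u' (wupuwwun → wupuwwon, zursigun → zursigon) change the last vowel to 'o'.
The other patterns: stems whose last vowel is 'o' repeat the first consonant+vowel as a prefix; stems whose last vowel is 'a' or 'i' add the prefix ve-.
So galuz → galoz.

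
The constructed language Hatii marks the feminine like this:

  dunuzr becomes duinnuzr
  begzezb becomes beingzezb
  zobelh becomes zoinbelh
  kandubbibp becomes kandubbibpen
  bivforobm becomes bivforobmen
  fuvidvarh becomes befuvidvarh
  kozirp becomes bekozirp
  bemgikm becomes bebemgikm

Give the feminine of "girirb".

begirirb

zobelh and fuvidvarh both end in -h yet inflect differently (zoinbelh, befuvidvarh), so the final letter is not what conditions the rule; the second-to-last letter is.
"girirb" has second-to-last letter 'r'. The stems whose second-to-last letter is 'r' (fuvidvarh → befuvidvarh, kozirp → bekozirp) add the prefix be-.
The other patterns: stems whose second-to-last letter is 'l' or 'z' insert -in- after the first vowel; stems whose second-to-last letter is 'b' add -en.
So girirb → begirirb.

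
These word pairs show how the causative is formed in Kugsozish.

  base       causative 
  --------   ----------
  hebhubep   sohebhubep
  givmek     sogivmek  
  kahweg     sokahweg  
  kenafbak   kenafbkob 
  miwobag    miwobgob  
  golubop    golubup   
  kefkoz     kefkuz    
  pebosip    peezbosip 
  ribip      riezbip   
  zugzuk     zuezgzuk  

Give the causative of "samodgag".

givmek and kenafbak both end in -k yet inflect differently (sogivmek, kenafbkob), so the final letter is not what conditions the rule; the last vowel is.
"samodgag" has last vowel 'a'. The stems whose last vowel is 'a' (kenafbak → kenafbkob, miwobag → miwobgob) delete the last vowel and add -ob.
The other patterns: stems whose last vowel is 'e' add the prefix so-; stems whose last vowel is 'o' change the last vowel to 'u'; stems whose last vowel is 'i' or 'u' insert -ez- after the first vowel.
So samodgag → samodggob.

samodggob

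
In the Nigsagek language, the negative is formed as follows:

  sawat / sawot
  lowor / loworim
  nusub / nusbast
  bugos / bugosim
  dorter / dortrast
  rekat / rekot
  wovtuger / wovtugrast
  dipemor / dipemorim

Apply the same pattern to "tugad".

dipemor and wovtuger both end in -r yet inflect differently (dipemorim, wovtugrast), so the final letter is not what conditions the rule; the last vowel is.
"tugad" has last vowel 'a'. The stems whose last vowel is 'a' (rekat → rekot, sawat → sawot) change the last vowel to 'o'.
The other patterns: stems whose last vowel is 'o' add -im; stems whose last vowel is 'e' or 'u' delete the last vowel and add -ast.
So tugad → tugod.

tugod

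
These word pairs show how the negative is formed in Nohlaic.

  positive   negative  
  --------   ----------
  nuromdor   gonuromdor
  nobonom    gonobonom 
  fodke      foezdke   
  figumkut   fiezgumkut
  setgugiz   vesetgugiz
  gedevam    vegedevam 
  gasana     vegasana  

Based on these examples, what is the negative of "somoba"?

nobonom and gedevam both end in -m yet inflect differently (gonobonom, vegedevam), so the final letter is not what conditions the rule; the first letter is.
"somoba" begins with s-. The one such stem in the data (setgugiz → vesetgugiz) adds the prefix ve-, so the same rule applies.
The other patterns: stems beginning with n- add the prefix go-; stems beginning with f- insert -ez- after the first vowel.
So somoba → vesomoba.

vesomoba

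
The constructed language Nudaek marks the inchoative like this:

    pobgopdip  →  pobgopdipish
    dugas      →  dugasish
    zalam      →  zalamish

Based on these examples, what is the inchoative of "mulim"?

mulimish

Every pair shown (pobgopdip → pobgopdipish, dugas → dugasish, zalam → zalamish) follows the same rule: add -ish.
So mulim → mulimish.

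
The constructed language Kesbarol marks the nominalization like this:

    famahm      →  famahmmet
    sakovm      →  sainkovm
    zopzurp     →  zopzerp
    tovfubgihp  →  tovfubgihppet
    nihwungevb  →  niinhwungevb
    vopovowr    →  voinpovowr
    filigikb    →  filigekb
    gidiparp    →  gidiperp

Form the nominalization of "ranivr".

rainnivr

"ranivr" has second-to-last letter 'v'. The stems whose second-to-last letter is 'v' (nihwungevb → niinhwungevb, sakovm → sainkovm) insert -in- after the first vowel.
The other patterns: stems whose second-to-last letter is 'h' double the final consonant and add -et; stems whose second-to-last letter is 'k' or 'r' change the last vowel to 'e'.
So ranivr → rainnivr.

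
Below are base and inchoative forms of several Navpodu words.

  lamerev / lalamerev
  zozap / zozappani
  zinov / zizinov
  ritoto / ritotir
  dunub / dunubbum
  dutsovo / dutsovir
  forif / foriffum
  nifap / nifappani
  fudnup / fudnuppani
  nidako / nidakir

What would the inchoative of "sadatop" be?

nidako and zinov both have last vowel 'o' yet inflect differently (nidakir, zizinov), so the last vowel is not what conditions the rule; the final letter is.
"sadatop" ends in -p. The stems ending in -p (fudnup → fudnuppani, zozap → zozappani, nifap → nifappani) double the final consonant and add -ani.
So sadatop → sadatoppani.

sadatoppani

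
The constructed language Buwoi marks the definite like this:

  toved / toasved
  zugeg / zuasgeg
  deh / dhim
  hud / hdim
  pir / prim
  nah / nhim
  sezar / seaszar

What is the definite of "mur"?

toved and hud both end in -d yet inflect differently (toasved, hdim), so the final letter is not what conditions the rule; the number of vowels is.
"mur" has 1 vowel. The stems with 1 vowel (deh → dhim, hud → hdim, pir → prim) delete the last vowel and add -im.
So mur → mrim.

mrim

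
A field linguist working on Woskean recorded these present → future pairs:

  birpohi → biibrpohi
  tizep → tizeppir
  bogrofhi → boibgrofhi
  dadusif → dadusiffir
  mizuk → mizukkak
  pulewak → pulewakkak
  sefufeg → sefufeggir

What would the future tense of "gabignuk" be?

gabignukkak

bogrofhi and dadusif both have last vowel 'i' yet inflect differently (boibgrofhi, dadusiffir), so the last vowel is not what conditions the rule; the final letter is.
"gabignuk" ends in -k. The stems ending in -k (mizuk → mizukkak, pulewak → pulewakkak) double the final consonant and add -ak.
The other patterns: stems ending in -i insert -ib- after the first vowel; stems ending in -f, -g or -p double the final consonant and add -ir.
So gabignuk → gabignukkak.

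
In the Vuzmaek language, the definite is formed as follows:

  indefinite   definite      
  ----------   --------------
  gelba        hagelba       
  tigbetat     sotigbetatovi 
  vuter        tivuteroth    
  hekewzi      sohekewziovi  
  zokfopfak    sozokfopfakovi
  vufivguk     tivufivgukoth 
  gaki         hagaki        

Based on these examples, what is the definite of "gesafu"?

vufivguk and zokfopfak both end in -k yet inflect differently (tivufivgukoth, sozokfopfakovi), so the final letter is not what conditions the rule; the first letter is.
"gesafu" begins with g-. The stems beginning with g- (gaki → hagaki, gelba → hagelba) add the prefix ha-.
So gesafu → hagesafu.

hagesafu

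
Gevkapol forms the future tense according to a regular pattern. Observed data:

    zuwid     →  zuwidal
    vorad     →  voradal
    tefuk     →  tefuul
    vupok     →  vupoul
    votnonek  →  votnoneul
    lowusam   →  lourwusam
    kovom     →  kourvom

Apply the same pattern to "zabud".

"zabud" ends in -d. The stems ending in -d (zuwid → zuwidal, vorad → voradal) add -al.
So zabud → zabudal.

zabudal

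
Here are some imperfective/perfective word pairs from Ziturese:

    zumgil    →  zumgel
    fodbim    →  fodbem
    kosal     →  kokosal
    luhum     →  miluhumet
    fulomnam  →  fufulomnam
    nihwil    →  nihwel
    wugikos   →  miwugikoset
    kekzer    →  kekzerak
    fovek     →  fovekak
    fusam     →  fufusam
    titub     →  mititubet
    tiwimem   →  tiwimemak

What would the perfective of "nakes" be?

nakesak

luhum and fodbim both end in -m yet inflect differently (miluhumet, fodbem), so the final letter is not what conditions the rule; the last vowel is.
"nakes" has last vowel 'e'. The stems whose last vowel is 'e' (fovek → fovekak, kekzer → kekzerak, tiwimem → tiwimemak) add -ak.
The other patterns: stems whose last vowel is 'o' or 'u' add mi- … -et around the stem; stems whose last vowel is 'i' change the last vowel to 'e'; stems whose last vowel is 'a' repeat the first consonant+vowel as a prefix.
So nakes → nakesak.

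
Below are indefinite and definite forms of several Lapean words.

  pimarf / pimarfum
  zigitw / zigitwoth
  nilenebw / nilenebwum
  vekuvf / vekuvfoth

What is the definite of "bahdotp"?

zigitw and nilenebw both end in -w yet inflect differently (zigitwoth, nilenebwum), so the final letter is not what conditions the rule; the second-to-last letter is.
"bahdotp" has second-to-last letter 't'. The one such stem in the data (zigitw → zigitwoth) adds -oth, so the same rule applies.
The other pattern: stems whose second-to-last letter is 'b' or 'r' add -um.
So bahdotp → bahdotpoth.

bahdotpoth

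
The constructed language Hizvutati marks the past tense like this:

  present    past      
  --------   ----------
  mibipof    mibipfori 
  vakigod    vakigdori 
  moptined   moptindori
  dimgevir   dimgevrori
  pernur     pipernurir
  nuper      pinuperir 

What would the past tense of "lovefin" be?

lovefnori

dimgevir and pernur both end in -r yet inflect differently (dimgevrori, pipernurir), so the final letter is not what conditions the rule; the number of vowels is.
"lovefin" has 3 vowels. The stems with 3 vowels (mibipof → mibipfori, vakigod → vakigdori, moptined → moptindori) delete the last vowel and add -ori.
The other pattern: stems with 2 vowels add pi- … -ir around the stem.
So lovefin → lovefnori.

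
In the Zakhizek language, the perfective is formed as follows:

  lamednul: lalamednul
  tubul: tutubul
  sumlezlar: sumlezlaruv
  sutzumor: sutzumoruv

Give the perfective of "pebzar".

pebzaruv

lamednul and sumlezlar both have 3 vowels yet inflect differently (lalamednul, sumlezlaruv), so the number of vowels is not what conditions the rule; the final letter is.
"pebzar" ends in -r. The stems ending in -r (sumlezlar → sumlezlaruv, sutzumor → sutzumoruv) add -uv.
The other pattern: stems ending in -l repeat the first consonant+vowel as a prefix.
So pebzar → pebzaruv.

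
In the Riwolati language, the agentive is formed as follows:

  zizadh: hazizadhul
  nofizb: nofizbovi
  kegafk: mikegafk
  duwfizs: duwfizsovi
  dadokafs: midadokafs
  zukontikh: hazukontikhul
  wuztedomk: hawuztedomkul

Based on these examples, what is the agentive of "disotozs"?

duwfizs and dadokafs both end in -s yet inflect differently (duwfizsovi, midadokafs), so the final letter is not what conditions the rule; the second-to-last letter is.
"disotozs" has second-to-last letter 'z'. The stems whose second-to-last letter is 'z' (duwfizs → duwfizsovi, nofizb → nofizbovi) add -ovi.
So disotozs → disotozsovi.

disotozsovi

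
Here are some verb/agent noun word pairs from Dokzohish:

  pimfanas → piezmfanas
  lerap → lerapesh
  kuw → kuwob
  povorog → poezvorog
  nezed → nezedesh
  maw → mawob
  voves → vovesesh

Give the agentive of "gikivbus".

voves and pimfanas both end in -s yet inflect differently (vovesesh, piezmfanas), so the final letter is not what conditions the rule; the number of vowels is.
"gikivbus" has 3 vowels. The stems with 3 vowels (pimfanas → piezmfanas, povorog → poezvorog) insert -ez- after the first vowel.
So gikivbus → giezkivbus.

giezkivbus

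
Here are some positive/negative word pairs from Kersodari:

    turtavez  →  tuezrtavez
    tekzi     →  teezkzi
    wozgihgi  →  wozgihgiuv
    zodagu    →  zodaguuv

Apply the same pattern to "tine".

"tine" begins with t-. The stems beginning with t- (turtavez → tuezrtavez, tekzi → teezkzi) insert -ez- after the first vowel.
The other pattern: stems beginning with w- or z- add -uv.
So tine → tiezne.

tiezne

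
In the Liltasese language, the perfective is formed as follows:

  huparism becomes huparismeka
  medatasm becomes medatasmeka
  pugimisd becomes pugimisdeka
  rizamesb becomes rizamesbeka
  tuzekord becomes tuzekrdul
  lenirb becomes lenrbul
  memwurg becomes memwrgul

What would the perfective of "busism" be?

busismeka

pugimisd and tuzekord both end in -d yet inflect differently (pugimisdeka, tuzekrdul), so the final letter is not what conditions the rule; the second-to-last letter is.
"busism" has second-to-last letter 's'. The stems whose second-to-last letter is 's' (huparism → huparismeka, medatasm → medatasmeka, pugimisd → pugimisdeka) add -eka.
The other pattern: stems whose second-to-last letter is 'r' delete the last vowel and add -ul.
So busism → busismeka.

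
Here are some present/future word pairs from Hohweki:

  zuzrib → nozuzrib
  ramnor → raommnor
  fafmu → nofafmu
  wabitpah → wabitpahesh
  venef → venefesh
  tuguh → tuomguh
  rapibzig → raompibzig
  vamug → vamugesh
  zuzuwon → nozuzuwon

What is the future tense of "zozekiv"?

nozozekiv

rapibzig and vamug both end in -g yet inflect differently (raompibzig, vamugesh), so the final letter is not what conditions the rule; the first letter is.
"zozekiv" begins with z-. The stems beginning with z- (zuzrib → nozuzrib, zuzuwon → nozuzuwon) add the prefix no-.
The other patterns: stems beginning with r- or t- insert -om- after the first vowel; stems beginning with v- or w- add -esh.
So zozekiv → nozozekiv.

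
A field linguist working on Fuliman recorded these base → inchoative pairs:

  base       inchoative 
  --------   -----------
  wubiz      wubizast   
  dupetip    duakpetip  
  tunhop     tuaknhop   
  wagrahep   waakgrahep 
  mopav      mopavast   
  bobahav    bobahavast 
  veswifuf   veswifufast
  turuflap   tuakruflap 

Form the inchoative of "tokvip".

toakkvip

dupetip and wubiz both have last vowel 'i' yet inflect differently (duakpetip, wubizast), so the last vowel is not what conditions the rule; the final letter is.
"tokvip" ends in -p. The stems ending in -p (tunhop → tuaknhop, wagrahep → waakgrahep, dupetip → duakpetip) insert -ak- after the first vowel.
The other pattern: stems ending in -f, -v or -z add -ast.
So tokvip → toakkvip.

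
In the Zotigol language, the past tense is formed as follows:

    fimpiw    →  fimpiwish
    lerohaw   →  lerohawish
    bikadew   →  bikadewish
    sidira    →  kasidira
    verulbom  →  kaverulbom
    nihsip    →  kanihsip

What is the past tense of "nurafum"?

"nurafum" ends in -m. The one such stem in the data (verulbom → kaverulbom) adds the prefix ka-, so the same rule applies.
The other pattern: stems ending in -w add -ish.
So nurafum → kanurafum.

kanurafum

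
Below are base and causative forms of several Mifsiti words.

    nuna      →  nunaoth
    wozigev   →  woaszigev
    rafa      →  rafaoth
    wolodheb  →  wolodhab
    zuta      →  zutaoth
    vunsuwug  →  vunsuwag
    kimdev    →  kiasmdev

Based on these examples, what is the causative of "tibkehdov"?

kimdev and wolodheb both have last vowel 'e' yet inflect differently (kiasmdev, wolodhab), so the last vowel is not what conditions the rule; the final letter is.
"tibkehdov" ends in -v. The stems ending in -v (kimdev → kiasmdev, wozigev → woaszigev) insert -as- after the first vowel.
The other patterns: stems ending in -a add -oth; stems ending in -b or -g change the last vowel to 'a'.
So tibkehdov → tiasbkehdov.

tiasbkehdov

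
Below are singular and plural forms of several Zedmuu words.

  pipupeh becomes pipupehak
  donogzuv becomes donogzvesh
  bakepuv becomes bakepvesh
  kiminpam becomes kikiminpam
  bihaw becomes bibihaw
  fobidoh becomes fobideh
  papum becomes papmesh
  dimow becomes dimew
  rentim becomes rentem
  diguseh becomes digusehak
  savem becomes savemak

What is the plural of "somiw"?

rentim and papum both end in -m yet inflect differently (rentem, papmesh), so the final letter is not what conditions the rule; the last vowel is.
"somiw" has last vowel 'i'. The one such stem in the data (rentim → rentem) changes the last vowel to 'e' (as do dimow, fobidoh), so the same rule applies.
So somiw → somew.

somew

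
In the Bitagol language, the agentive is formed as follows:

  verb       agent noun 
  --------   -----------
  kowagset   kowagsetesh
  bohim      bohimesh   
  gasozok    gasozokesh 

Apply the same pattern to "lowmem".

Every pair shown (kowagset → kowagsetesh, bohim → bohimesh, gasozok → gasozokesh) follows the same rule: add -esh.
So lowmem → lowmemesh.

lowmemesh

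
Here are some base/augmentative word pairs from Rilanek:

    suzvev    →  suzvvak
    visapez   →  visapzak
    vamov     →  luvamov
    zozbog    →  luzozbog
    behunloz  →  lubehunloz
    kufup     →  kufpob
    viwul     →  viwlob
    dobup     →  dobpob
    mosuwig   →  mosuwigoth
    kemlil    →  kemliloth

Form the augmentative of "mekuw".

mekwob

suzvev and vamov both end in -v yet inflect differently (suzvvak, luvamov), so the final letter is not what conditions the rule; the last vowel is.
"mekuw" has last vowel 'u'. The stems whose last vowel is 'u' (kufup → kufpob, viwul → viwlob, dobup → dobpob) delete the last vowel and add -ob.
The other patterns: stems whose last vowel is 'e' delete the last vowel and add -ak; stems whose last vowel is 'o' add the prefix lu-; stems whose last vowel is 'i' add -oth.
So mekuw → mekwob.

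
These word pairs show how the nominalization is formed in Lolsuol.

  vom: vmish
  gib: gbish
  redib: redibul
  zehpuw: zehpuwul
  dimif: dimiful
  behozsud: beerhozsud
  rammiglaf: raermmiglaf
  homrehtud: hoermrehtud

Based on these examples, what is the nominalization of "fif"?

ffish

gib and redib both end in -b yet inflect differently (gbish, redibul), so the final letter is not what conditions the rule; the number of vowels is.
"fif" has 1 vowel. The stems with 1 vowel (vom → vmish, gib → gbish) delete the last vowel and add -ish.
So fif → ffish.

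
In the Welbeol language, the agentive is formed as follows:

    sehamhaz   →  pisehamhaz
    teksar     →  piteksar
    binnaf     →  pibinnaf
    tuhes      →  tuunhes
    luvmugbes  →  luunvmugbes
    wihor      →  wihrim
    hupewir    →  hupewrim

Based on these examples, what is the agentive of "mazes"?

maunzes

teksar and wihor both end in -r yet inflect differently (piteksar, wihrim), so the final letter is not what conditions the rule; the last vowel is.
"mazes" has last vowel 'e'. The stems whose last vowel is 'e' (tuhes → tuunhes, luvmugbes → luunvmugbes) insert -un- after the first vowel.
The other patterns: stems whose last vowel is 'a' add the prefix pi-; stems whose last vowel is 'i' or 'o' delete the last vowel and add -im.
So mazes → maunzes.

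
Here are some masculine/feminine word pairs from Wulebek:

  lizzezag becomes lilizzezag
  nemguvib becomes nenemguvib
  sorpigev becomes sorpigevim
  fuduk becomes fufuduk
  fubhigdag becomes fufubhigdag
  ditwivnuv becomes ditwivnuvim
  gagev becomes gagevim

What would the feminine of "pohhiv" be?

ditwivnuv and fuduk both have last vowel 'u' yet inflect differently (ditwivnuvim, fufuduk), so the last vowel is not what conditions the rule; the final letter is.
"pohhiv" ends in -v. The stems ending in -v (gagev → gagevim, ditwivnuv → ditwivnuvim, sorpigev → sorpigevim) add -im.
The other pattern: stems ending in -b, -g or -k repeat the first consonant+vowel as a prefix.
So pohhiv → pohhivim.

pohhivim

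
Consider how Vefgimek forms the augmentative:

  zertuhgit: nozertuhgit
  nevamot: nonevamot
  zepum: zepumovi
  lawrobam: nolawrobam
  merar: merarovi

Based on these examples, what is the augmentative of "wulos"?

zepum and lawrobam both end in -m yet inflect differently (zepumovi, nolawrobam), so the final letter is not what conditions the rule; the number of vowels is.
"wulos" has 2 vowels. The stems with 2 vowels (zepum → zepumovi, merar → merarovi) add -ovi.
The other pattern: stems with 3 vowels add the prefix no-.
So wulos → wulosovi.

wulosovi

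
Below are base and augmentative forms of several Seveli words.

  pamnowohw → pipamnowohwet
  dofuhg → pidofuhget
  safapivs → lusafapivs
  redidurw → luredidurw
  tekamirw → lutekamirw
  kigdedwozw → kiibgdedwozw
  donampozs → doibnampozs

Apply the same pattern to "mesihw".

pimesihwet

pamnowohw and redidurw both end in -w yet inflect differently (pipamnowohwet, luredidurw), so the final letter is not what conditions the rule; the second-to-last letter is.
"mesihw" has second-to-last letter 'h'. The stems whose second-to-last letter is 'h' (pamnowohw → pipamnowohwet, dofuhg → pidofuhget) add pi- … -et around the stem.
So mesihw → pimesihwet.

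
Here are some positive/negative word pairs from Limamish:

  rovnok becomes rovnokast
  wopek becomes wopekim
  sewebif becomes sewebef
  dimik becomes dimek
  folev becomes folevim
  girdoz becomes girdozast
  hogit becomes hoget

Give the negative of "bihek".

wopek and rovnok both end in -k yet inflect differently (wopekim, rovnokast), so the final letter is not what conditions the rule; the last vowel is.
"bihek" has last vowel 'e'. The stems whose last vowel is 'e' (folev → folevim, wopek → wopekim) add -im.
So bihek → bihekim.

bihekim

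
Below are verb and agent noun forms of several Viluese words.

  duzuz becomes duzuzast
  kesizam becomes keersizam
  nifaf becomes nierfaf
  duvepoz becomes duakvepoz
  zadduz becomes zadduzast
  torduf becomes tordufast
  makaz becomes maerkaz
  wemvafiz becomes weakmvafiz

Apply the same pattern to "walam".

waerlam

"walam" has last vowel 'a'. The stems whose last vowel is 'a' (nifaf → nierfaf, kesizam → keersizam, makaz → maerkaz) insert -er- after the first vowel.
So walam → waerlam.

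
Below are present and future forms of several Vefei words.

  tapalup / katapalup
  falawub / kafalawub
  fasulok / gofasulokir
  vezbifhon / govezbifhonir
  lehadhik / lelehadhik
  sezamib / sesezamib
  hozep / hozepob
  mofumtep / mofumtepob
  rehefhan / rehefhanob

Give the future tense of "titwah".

fasulok and lehadhik both end in -k yet inflect differently (gofasulokir, lelehadhik), so the final letter is not what conditions the rule; the last vowel is.
"titwah" has last vowel 'a'. The one such stem in the data (rehefhan → rehefhanob) adds -ob, so the same rule applies.
So titwah → titwahob.

titwahob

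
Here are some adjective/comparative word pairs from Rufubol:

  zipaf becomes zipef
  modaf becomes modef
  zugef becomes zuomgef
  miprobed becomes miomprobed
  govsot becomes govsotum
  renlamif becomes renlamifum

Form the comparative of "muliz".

"muliz" has last vowel 'i'. The one such stem in the data (renlamif → renlamifum) adds -um, so the same rule applies.
So muliz → mulizum.

mulizum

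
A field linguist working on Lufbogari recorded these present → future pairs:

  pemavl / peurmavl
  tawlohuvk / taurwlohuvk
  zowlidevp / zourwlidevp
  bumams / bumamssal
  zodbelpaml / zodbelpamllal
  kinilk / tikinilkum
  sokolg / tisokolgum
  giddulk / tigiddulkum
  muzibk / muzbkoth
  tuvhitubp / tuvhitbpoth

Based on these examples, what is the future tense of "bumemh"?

bumemhhal

pemavl and zodbelpaml both end in -l yet inflect differently (peurmavl, zodbelpamllal), so the final letter is not what conditions the rule; the second-to-last letter is.
"bumemh" has second-to-last letter 'm'. The stems whose second-to-last letter is 'm' (bumams → bumamssal, zodbelpaml → zodbelpamllal) double the final consonant and add -al.
The other patterns: stems whose second-to-last letter is 'v' insert -ur- after the first vowel; stems whose second-to-last letter is 'l' add ti- … -um around the stem; stems whose second-to-last letter is 'b' delete the last vowel and add -oth.
So bumemh → bumemhhal.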